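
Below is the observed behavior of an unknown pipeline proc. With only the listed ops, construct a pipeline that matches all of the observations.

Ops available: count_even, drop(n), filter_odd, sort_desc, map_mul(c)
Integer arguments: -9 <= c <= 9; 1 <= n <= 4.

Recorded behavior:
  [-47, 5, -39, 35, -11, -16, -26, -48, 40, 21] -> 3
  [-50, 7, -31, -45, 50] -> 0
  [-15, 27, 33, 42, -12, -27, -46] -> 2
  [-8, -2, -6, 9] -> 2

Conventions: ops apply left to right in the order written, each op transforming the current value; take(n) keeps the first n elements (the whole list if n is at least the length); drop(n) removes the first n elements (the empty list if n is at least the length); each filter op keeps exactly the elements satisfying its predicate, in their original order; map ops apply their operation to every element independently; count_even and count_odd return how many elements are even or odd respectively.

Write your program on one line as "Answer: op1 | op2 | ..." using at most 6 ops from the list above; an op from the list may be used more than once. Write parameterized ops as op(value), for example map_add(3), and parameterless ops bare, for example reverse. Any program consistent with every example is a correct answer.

drop(1) | sort_desc | map_mul(9) | drop(1) | map_mul(-9) | count_even

Check, running the answer program on each example:
  [-47, 5, -39, 35, -11, -16, -26, -48, 40, 21] -> [5, -39, 35, -11, -16, -26, -48, 40, 21] -> [40, 35, 21, 5, -11, -16, -26, -39, -48] -> [360, 315, 189, 45, -99, -144, -234, -351, -432] -> [315, 189, 45, -99, -144, -234, -351, -432] -> [-2835, -1701, -405, 891, 1296, 2106, 3159, 3888] -> 3
  [-50, 7, -31, -45, 50] -> [7, -31, -45, 50] -> [50, 7, -31, -45] -> [450, 63, -279, -405] -> [63, -279, -405] -> [-567, 2511, 3645] -> 0
  [-15, 27, 33, 42, -12, -27, -46] -> [27, 33, 42, -12, -27, -46] -> [42, 33, 27, -12, -27, -46] -> [378, 297, 243, -108, -243, -414] -> [297, 243, -108, -243, -414] -> [-2673, -2187, 972, 2187, 3726] -> 2
  [-8, -2, -6, 9] -> [-2, -6, 9] -> [9, -2, -6] -> [81, -18, -54] -> [-18, -54] -> [162, 486] -> 2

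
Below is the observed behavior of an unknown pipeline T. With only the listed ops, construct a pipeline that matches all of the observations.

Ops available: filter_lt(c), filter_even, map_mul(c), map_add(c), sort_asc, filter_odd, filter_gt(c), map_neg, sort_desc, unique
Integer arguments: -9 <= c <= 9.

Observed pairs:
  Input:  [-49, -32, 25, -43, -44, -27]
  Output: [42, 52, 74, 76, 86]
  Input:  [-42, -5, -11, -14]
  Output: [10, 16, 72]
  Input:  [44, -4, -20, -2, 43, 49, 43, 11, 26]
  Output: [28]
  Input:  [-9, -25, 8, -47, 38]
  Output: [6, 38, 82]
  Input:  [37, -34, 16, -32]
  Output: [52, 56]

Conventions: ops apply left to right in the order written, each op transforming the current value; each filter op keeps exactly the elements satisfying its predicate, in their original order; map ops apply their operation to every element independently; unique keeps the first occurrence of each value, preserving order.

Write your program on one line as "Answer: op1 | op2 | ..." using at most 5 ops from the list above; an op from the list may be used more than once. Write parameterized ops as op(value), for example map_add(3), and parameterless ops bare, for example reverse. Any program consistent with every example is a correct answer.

map_mul(-2) | sort_asc | map_add(-3) | map_add(-9) | filter_gt(2)

Check, running the answer program on each example:
  [-49, -32, 25, -43, -44, -27] -> [98, 64, -50, 86, 88, 54] -> [-50, 54, 64, 86, 88, 98] -> [-53, 51, 61, 83, 85, 95] -> [-62, 42, 52, 74, 76, 86] -> [42, 52, 74, 76, 86]
  [-42, -5, -11, -14] -> [84, 10, 22, 28] -> [10, 22, 28, 84] -> [7, 19, 25, 81] -> [-2, 10, 16, 72] -> [10, 16, 72]
  [44, -4, -20, -2, 43, 49, 43, 11, 26] -> [-88, 8, 40, 4, -86, -98, -86, -22, -52] -> [-98, -88, -86, -86, -52, -22, 4, 8, 40] -> [-101, -91, -89, -89, -55, -25, 1, 5, 37] -> [-110, -100, -98, -98, -64, -34, -8, -4, 28] -> [28]
  [-9, -25, 8, -47, 38] -> [18, 50, -16, 94, -76] -> [-76, -16, 18, 50, 94] -> [-79, -19, 15, 47, 91] -> [-88, -28, 6, 38, 82] -> [6, 38, 82]
  [37, -34, 16, -32] -> [-74, 68, -32, 64] -> [-74, -32, 64, 68] -> [-77, -35, 61, 65] -> [-86, -44, 52, 56] -> [52, 56]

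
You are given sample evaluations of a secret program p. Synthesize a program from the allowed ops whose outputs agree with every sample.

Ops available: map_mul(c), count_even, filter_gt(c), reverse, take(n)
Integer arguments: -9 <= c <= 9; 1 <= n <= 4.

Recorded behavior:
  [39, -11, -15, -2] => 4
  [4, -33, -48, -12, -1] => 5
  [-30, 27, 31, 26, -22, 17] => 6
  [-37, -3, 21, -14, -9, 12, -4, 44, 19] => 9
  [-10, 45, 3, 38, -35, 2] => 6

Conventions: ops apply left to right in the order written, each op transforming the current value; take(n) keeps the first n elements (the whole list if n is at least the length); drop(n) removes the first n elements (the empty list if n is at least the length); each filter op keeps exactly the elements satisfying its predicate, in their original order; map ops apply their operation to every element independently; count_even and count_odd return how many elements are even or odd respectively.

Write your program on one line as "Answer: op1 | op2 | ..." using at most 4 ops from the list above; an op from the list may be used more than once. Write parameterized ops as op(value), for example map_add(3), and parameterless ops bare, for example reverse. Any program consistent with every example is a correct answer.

reverse | map_mul(4) | count_even

Check, running the answer program on each example:
  [39, -11, -15, -2] -> [-2, -15, -11, 39] -> [-8, -60, -44, 156] -> 4
  [4, -33, -48, -12, -1] -> [-1, -12, -48, -33, 4] -> [-4, -48, -192, -132, 16] -> 5
  [-30, 27, 31, 26, -22, 17] -> [17, -22, 26, 31, 27, -30] -> [68, -88, 104, 124, 108, -120] -> 6
  [-37, -3, 21, -14, -9, 12, -4, 44, 19] -> [19, 44, -4, 12, -9, -14, 21, -3, -37] -> [76, 176, -16, 48, -36, -56, 84, -12, -148] -> 9
  [-10, 45, 3, 38, -35, 2] -> [2, -35, 38, 3, 45, -10] -> [8, -140, 152, 12, 180, -40] -> 6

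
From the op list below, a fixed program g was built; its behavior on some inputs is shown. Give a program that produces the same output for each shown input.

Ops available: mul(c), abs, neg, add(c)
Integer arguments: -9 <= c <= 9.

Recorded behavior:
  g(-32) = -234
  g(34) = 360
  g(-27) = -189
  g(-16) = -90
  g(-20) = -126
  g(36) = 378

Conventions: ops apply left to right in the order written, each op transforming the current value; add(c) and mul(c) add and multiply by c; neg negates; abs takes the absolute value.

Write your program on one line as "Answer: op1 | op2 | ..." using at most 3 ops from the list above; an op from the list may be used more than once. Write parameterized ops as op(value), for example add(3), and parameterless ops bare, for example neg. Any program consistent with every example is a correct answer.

neg | add(-6) | mul(-9)

Check, running the answer program on each example:
  -32 -> 32 -> 26 -> -234
  34 -> -34 -> -40 -> 360
  -27 -> 27 -> 21 -> -189
  -16 -> 16 -> 10 -> -90
  -20 -> 20 -> 14 -> -126
  36 -> -36 -> -42 -> 378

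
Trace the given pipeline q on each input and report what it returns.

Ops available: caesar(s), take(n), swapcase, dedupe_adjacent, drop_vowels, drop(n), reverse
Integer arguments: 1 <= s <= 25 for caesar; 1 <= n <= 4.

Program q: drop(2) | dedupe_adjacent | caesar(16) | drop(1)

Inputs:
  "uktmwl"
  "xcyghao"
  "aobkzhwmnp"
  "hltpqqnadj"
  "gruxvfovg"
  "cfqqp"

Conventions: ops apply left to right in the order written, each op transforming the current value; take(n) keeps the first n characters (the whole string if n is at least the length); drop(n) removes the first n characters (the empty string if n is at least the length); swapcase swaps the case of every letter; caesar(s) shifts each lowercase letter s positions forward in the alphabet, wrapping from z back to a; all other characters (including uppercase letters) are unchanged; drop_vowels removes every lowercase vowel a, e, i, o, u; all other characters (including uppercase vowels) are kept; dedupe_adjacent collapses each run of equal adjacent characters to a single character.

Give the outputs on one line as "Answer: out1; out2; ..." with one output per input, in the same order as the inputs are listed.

"cmb"; "wxqe"; "apxmcdf"; "fgdqtz"; "nlvelw"; "f"

Execution, op by op:
  "uktmwl" -> "tmwl" -> "tmwl" -> "jcmb" -> "cmb"
  "xcyghao" -> "yghao" -> "yghao" -> "owxqe" -> "wxqe"
  "aobkzhwmnp" -> "bkzhwmnp" -> "bkzhwmnp" -> "rapxmcdf" -> "apxmcdf"
  "hltpqqnadj" -> "tpqqnadj" -> "tpqnadj" -> "jfgdqtz" -> "fgdqtz"
  "gruxvfovg" -> "uxvfovg" -> "uxvfovg" -> "knlvelw" -> "nlvelw"
  "cfqqp" -> "qqp" -> "qp" -> "gf" -> "f"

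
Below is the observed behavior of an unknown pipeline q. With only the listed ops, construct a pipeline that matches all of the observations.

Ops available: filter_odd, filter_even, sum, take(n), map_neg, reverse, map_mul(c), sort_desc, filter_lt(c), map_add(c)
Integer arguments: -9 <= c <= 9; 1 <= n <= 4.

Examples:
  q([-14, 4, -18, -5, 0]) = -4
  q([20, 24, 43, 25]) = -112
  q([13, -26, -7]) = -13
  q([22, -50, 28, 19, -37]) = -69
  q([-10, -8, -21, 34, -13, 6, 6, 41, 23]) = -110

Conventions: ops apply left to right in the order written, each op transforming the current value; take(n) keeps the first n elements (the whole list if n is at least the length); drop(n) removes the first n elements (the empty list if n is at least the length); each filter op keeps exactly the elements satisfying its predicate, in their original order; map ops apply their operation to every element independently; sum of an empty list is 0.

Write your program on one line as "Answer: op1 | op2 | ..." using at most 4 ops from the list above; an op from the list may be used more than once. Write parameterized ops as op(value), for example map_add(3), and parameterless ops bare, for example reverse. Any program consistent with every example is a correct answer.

map_neg | filter_lt(4) | sum

Check, running the answer program on each example:
  [-14, 4, -18, -5, 0] -> [14, -4, 18, 5, 0] -> [-4, 0] -> -4
  [20, 24, 43, 25] -> [-20, -24, -43, -25] -> [-20, -24, -43, -25] -> -112
  [13, -26, -7] -> [-13, 26, 7] -> [-13] -> -13
  [22, -50, 28, 19, -37] -> [-22, 50, -28, -19, 37] -> [-22, -28, -19] -> -69
  [-10, -8, -21, 34, -13, 6, 6, 41, 23] -> [10, 8, 21, -34, 13, -6, -6, -41, -23] -> [-34, -6, -6, -41, -23] -> -110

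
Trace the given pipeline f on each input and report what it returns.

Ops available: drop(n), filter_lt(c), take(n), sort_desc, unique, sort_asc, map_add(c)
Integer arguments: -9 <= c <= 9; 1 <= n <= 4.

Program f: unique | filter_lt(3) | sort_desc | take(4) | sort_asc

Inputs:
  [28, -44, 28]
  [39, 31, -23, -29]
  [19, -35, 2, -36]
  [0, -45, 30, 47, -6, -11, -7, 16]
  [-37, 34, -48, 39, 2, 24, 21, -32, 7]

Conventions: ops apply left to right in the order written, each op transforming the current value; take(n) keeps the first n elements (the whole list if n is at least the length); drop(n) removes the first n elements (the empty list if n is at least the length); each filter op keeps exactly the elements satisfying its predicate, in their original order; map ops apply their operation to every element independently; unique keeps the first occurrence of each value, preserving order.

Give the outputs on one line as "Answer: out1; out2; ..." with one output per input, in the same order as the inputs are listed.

Execution, op by op:
  [28, -44, 28] -> [28, -44] -> [-44] -> [-44] -> [-44] -> [-44]
  [39, 31, -23, -29] -> [39, 31, -23, -29] -> [-23, -29] -> [-23, -29] -> [-23, -29] -> [-29, -23]
  [19, -35, 2, -36] -> [19, -35, 2, -36] -> [-35, 2, -36] -> [2, -35, -36] -> [2, -35, -36] -> [-36, -35, 2]
  [0, -45, 30, 47, -6, -11, -7, 16] -> [0, -45, 30, 47, -6, -11, -7, 16] -> [0, -45, -6, -11, -7] -> [0, -6, -7, -11, -45] -> [0, -6, -7, -11] -> [-11, -7, -6, 0]
  [-37, 34, -48, 39, 2, 24, 21, -32, 7] -> [-37, 34, -48, 39, 2, 24, 21, -32, 7] -> [-37, -48, 2, -32] -> [2, -32, -37, -48] -> [2, -32, -37, -48] -> [-48, -37, -32, 2]

[-44]; [-29, -23]; [-36, -35, 2]; [-11, -7, -6, 0]; [-48, -37, -32, 2]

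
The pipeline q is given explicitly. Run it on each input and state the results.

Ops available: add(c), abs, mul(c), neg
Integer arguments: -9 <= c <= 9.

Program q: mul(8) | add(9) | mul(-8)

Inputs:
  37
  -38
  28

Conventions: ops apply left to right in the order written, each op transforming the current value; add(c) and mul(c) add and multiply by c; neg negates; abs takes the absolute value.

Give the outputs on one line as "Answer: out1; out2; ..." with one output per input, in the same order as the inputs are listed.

Execution, op by op:
  37 -> 296 -> 305 -> -2440
  -38 -> -304 -> -295 -> 2360
  28 -> 224 -> 233 -> -1864

-2440; 2360; -1864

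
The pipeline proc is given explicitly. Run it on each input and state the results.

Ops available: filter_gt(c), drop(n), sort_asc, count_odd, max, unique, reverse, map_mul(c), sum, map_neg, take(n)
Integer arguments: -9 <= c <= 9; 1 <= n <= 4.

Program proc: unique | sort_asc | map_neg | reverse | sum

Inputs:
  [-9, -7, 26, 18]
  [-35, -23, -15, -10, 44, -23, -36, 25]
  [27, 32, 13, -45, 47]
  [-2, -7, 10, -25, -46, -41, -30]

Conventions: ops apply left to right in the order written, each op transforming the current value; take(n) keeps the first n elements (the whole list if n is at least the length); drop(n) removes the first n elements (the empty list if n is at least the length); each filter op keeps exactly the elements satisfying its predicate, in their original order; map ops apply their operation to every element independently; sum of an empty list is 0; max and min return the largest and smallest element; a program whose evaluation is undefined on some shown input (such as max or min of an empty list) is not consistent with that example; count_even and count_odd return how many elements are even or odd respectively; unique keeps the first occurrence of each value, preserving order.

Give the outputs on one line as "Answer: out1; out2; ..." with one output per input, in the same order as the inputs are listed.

-28; 50; -74; 141

Execution, op by op:
  [-9, -7, 26, 18] -> [-9, -7, 26, 18] -> [-9, -7, 18, 26] -> [9, 7, -18, -26] -> [-26, -18, 7, 9] -> -28
  [-35, -23, -15, -10, 44, -23, -36, 25] -> [-35, -23, -15, -10, 44, -36, 25] -> [-36, -35, -23, -15, -10, 25, 44] -> [36, 35, 23, 15, 10, -25, -44] -> [-44, -25, 10, 15, 23, 35, 36] -> 50
  [27, 32, 13, -45, 47] -> [27, 32, 13, -45, 47] -> [-45, 13, 27, 32, 47] -> [45, -13, -27, -32, -47] -> [-47, -32, -27, -13, 45] -> -74
  [-2, -7, 10, -25, -46, -41, -30] -> [-2, -7, 10, -25, -46, -41, -30] -> [-46, -41, -30, -25, -7, -2, 10] -> [46, 41, 30, 25, 7, 2, -10] -> [-10, 2, 7, 25, 30, 41, 46] -> 141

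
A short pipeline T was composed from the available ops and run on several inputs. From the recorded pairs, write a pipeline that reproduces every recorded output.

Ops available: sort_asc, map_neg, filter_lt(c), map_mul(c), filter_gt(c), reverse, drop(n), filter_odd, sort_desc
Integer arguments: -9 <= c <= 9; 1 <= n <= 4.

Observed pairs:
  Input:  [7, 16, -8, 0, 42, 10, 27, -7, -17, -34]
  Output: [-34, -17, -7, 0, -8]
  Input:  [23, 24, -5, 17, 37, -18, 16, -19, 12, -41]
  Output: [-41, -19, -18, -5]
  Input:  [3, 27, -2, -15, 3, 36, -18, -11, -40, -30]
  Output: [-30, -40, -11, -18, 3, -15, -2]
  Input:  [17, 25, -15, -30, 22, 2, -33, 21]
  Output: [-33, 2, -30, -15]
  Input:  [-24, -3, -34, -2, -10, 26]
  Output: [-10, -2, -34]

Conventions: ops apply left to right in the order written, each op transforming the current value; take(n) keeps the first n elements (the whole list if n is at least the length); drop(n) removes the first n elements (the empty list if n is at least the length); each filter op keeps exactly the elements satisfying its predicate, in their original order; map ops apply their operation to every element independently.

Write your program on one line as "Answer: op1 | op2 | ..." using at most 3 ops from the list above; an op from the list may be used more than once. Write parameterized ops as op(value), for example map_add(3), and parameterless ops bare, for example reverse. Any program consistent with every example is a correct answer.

drop(2) | filter_lt(8) | reverse

Check, running the answer program on each example:
  [7, 16, -8, 0, 42, 10, 27, -7, -17, -34] -> [-8, 0, 42, 10, 27, -7, -17, -34] -> [-8, 0, -7, -17, -34] -> [-34, -17, -7, 0, -8]
  [23, 24, -5, 17, 37, -18, 16, -19, 12, -41] -> [-5, 17, 37, -18, 16, -19, 12, -41] -> [-5, -18, -19, -41] -> [-41, -19, -18, -5]
  [3, 27, -2, -15, 3, 36, -18, -11, -40, -30] -> [-2, -15, 3, 36, -18, -11, -40, -30] -> [-2, -15, 3, -18, -11, -40, -30] -> [-30, -40, -11, -18, 3, -15, -2]
  [17, 25, -15, -30, 22, 2, -33, 21] -> [-15, -30, 22, 2, -33, 21] -> [-15, -30, 2, -33] -> [-33, 2, -30, -15]
  [-24, -3, -34, -2, -10, 26] -> [-34, -2, -10, 26] -> [-34, -2, -10] -> [-10, -2, -34]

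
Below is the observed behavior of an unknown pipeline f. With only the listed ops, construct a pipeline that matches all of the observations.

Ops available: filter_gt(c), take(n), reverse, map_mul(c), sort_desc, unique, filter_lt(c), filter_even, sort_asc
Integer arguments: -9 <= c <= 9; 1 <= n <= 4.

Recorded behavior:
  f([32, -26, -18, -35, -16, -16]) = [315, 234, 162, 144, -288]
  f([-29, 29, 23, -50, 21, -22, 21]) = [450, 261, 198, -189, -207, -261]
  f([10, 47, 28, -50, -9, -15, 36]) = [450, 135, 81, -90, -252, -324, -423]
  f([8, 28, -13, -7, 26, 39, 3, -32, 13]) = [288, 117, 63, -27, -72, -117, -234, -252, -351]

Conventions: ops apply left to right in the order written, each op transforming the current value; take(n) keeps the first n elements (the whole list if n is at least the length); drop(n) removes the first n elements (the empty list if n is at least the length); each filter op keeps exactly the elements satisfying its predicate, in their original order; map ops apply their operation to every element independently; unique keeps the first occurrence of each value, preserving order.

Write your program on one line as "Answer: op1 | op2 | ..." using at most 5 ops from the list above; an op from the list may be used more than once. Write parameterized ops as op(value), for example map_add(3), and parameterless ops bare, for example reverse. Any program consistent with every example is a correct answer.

unique | map_mul(3) | sort_asc | map_mul(-3)

Check, running the answer program on each example:
  [32, -26, -18, -35, -16, -16] -> [32, -26, -18, -35, -16] -> [96, -78, -54, -105, -48] -> [-105, -78, -54, -48, 96] -> [315, 234, 162, 144, -288]
  [-29, 29, 23, -50, 21, -22, 21] -> [-29, 29, 23, -50, 21, -22] -> [-87, 87, 69, -150, 63, -66] -> [-150, -87, -66, 63, 69, 87] -> [450, 261, 198, -189, -207, -261]
  [10, 47, 28, -50, -9, -15, 36] -> [10, 47, 28, -50, -9, -15, 36] -> [30, 141, 84, -150, -27, -45, 108] -> [-150, -45, -27, 30, 84, 108, 141] -> [450, 135, 81, -90, -252, -324, -423]
  [8, 28, -13, -7, 26, 39, 3, -32, 13] -> [8, 28, -13, -7, 26, 39, 3, -32, 13] -> [24, 84, -39, -21, 78, 117, 9, -96, 39] -> [-96, -39, -21, 9, 24, 39, 78, 84, 117] -> [288, 117, 63, -27, -72, -117, -234, -252, -351]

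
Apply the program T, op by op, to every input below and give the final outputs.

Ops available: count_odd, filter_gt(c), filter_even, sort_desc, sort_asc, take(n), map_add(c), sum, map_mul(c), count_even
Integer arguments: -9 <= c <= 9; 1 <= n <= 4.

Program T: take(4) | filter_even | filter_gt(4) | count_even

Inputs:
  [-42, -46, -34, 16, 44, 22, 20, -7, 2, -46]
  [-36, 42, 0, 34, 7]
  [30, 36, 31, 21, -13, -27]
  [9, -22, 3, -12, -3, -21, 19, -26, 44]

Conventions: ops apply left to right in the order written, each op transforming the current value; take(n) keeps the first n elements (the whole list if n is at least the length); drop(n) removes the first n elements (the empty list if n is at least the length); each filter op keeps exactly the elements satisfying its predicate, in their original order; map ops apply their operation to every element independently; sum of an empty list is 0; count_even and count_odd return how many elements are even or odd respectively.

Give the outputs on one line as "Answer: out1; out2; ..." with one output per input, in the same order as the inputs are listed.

Execution, op by op:
  [-42, -46, -34, 16, 44, 22, 20, -7, 2, -46] -> [-42, -46, -34, 16] -> [-42, -46, -34, 16] -> [16] -> 1
  [-36, 42, 0, 34, 7] -> [-36, 42, 0, 34] -> [-36, 42, 0, 34] -> [42, 34] -> 2
  [30, 36, 31, 21, -13, -27] -> [30, 36, 31, 21] -> [30, 36] -> [30, 36] -> 2
  [9, -22, 3, -12, -3, -21, 19, -26, 44] -> [9, -22, 3, -12] -> [-22, -12] -> [] -> 0

1; 2; 2; 0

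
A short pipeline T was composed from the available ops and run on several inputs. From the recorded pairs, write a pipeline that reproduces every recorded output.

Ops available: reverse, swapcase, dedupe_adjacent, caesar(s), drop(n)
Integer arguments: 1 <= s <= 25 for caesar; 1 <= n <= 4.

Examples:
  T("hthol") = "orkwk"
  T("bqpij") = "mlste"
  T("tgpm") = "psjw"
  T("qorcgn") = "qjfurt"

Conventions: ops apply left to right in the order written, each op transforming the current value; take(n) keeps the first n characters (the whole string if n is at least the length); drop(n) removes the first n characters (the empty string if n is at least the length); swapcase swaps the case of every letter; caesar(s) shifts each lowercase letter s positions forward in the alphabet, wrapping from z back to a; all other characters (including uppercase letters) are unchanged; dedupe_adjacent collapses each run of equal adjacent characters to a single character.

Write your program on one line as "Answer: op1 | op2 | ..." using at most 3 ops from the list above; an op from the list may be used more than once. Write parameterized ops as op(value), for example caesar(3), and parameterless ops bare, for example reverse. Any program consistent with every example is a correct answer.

reverse | caesar(22) | caesar(7)

Check, running the answer program on each example:
  "hthol" -> "lohth" -> "hkdpd" -> "orkwk"
  "bqpij" -> "jipqb" -> "felmx" -> "mlste"
  "tgpm" -> "mpgt" -> "ilcp" -> "psjw"
  "qorcgn" -> "ngcroq" -> "jcynkm" -> "qjfurt"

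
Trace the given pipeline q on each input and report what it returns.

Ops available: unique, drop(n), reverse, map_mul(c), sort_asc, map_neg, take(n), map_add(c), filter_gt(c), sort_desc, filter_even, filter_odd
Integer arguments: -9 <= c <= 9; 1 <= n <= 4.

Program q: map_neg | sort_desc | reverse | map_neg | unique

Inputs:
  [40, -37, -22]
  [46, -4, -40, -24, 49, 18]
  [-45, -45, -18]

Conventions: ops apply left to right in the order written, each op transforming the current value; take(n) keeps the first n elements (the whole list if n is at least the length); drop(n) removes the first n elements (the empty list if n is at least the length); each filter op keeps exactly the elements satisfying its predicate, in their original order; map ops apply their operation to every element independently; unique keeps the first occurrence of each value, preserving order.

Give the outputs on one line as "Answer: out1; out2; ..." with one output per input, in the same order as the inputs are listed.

Execution, op by op:
  [40, -37, -22] -> [-40, 37, 22] -> [37, 22, -40] -> [-40, 22, 37] -> [40, -22, -37] -> [40, -22, -37]
  [46, -4, -40, -24, 49, 18] -> [-46, 4, 40, 24, -49, -18] -> [40, 24, 4, -18, -46, -49] -> [-49, -46, -18, 4, 24, 40] -> [49, 46, 18, -4, -24, -40] -> [49, 46, 18, -4, -24, -40]
  [-45, -45, -18] -> [45, 45, 18] -> [45, 45, 18] -> [18, 45, 45] -> [-18, -45, -45] -> [-18, -45]

[40, -22, -37]; [49, 46, 18, -4, -24, -40]; [-18, -45]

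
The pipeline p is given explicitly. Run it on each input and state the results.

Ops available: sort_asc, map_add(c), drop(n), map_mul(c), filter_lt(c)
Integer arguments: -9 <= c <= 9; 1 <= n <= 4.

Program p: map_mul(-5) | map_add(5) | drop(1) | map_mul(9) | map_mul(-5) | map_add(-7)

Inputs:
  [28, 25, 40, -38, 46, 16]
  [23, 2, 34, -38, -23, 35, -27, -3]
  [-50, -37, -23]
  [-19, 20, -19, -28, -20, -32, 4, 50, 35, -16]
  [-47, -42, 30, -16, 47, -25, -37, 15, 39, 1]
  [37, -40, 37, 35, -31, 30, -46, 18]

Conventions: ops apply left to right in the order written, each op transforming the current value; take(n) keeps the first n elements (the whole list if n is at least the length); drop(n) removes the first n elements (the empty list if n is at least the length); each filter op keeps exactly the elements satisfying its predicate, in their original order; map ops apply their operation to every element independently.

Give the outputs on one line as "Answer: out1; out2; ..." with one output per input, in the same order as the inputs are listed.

[5393, 8768, -8782, 10118, 3368]; [218, 7418, -8782, -5407, 7643, -6307, -907]; [-8557, -5407]; [4268, -4507, -6532, -4732, -7432, 668, 11018, 7643, -3832]; [-9682, 6518, -3832, 10343, -5857, -8557, 3143, 8543, -7]; [-9232, 8093, 7643, -7207, 6518, -10582, 3818]

Execution, op by op:
  [28, 25, 40, -38, 46, 16] -> [-140, -125, -200, 190, -230, -80] -> [-135, -120, -195, 195, -225, -75] -> [-120, -195, 195, -225, -75] -> [-1080, -1755, 1755, -2025, -675] -> [5400, 8775, -8775, 10125, 3375] -> [5393, 8768, -8782, 10118, 3368]
  [23, 2, 34, -38, -23, 35, -27, -3] -> [-115, -10, -170, 190, 115, -175, 135, 15] -> [-110, -5, -165, 195, 120, -170, 140, 20] -> [-5, -165, 195, 120, -170, 140, 20] -> [-45, -1485, 1755, 1080, -1530, 1260, 180] -> [225, 7425, -8775, -5400, 7650, -6300, -900] -> [218, 7418, -8782, -5407, 7643, -6307, -907]
  [-50, -37, -23] -> [250, 185, 115] -> [255, 190, 120] -> [190, 120] -> [1710, 1080] -> [-8550, -5400] -> [-8557, -5407]
  [-19, 20, -19, -28, -20, -32, 4, 50, 35, -16] -> [95, -100, 95, 140, 100, 160, -20, -250, -175, 80] -> [100, -95, 100, 145, 105, 165, -15, -245, -170, 85] -> [-95, 100, 145, 105, 165, -15, -245, -170, 85] -> [-855, 900, 1305, 945, 1485, -135, -2205, -1530, 765] -> [4275, -4500, -6525, -4725, -7425, 675, 11025, 7650, -3825] -> [4268, -4507, -6532, -4732, -7432, 668, 11018, 7643, -3832]
  [-47, -42, 30, -16, 47, -25, -37, 15, 39, 1] -> [235, 210, -150, 80, -235, 125, 185, -75, -195, -5] -> [240, 215, -145, 85, -230, 130, 190, -70, -190, 0] -> [215, -145, 85, -230, 130, 190, -70, -190, 0] -> [1935, -1305, 765, -2070, 1170, 1710, -630, -1710, 0] -> [-9675, 6525, -3825, 10350, -5850, -8550, 3150, 8550, 0] -> [-9682, 6518, -3832, 10343, -5857, -8557, 3143, 8543, -7]
  [37, -40, 37, 35, -31, 30, -46, 18] -> [-185, 200, -185, -175, 155, -150, 230, -90] -> [-180, 205, -180, -170, 160, -145, 235, -85] -> [205, -180, -170, 160, -145, 235, -85] -> [1845, -1620, -1530, 1440, -1305, 2115, -765] -> [-9225, 8100, 7650, -7200, 6525, -10575, 3825] -> [-9232, 8093, 7643, -7207, 6518, -10582, 3818]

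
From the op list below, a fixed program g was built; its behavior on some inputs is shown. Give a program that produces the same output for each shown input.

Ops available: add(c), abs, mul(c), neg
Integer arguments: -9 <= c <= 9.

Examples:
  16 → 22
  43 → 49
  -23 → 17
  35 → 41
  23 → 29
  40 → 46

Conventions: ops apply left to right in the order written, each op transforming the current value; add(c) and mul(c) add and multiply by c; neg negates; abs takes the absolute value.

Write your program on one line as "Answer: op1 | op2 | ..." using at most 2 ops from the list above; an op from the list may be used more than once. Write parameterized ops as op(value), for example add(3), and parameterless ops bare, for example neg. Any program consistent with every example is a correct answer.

add(6) | abs

Check, running the answer program on each example:
  16 -> 22 -> 22
  43 -> 49 -> 49
  -23 -> -17 -> 17
  35 -> 41 -> 41
  23 -> 29 -> 29
  40 -> 46 -> 46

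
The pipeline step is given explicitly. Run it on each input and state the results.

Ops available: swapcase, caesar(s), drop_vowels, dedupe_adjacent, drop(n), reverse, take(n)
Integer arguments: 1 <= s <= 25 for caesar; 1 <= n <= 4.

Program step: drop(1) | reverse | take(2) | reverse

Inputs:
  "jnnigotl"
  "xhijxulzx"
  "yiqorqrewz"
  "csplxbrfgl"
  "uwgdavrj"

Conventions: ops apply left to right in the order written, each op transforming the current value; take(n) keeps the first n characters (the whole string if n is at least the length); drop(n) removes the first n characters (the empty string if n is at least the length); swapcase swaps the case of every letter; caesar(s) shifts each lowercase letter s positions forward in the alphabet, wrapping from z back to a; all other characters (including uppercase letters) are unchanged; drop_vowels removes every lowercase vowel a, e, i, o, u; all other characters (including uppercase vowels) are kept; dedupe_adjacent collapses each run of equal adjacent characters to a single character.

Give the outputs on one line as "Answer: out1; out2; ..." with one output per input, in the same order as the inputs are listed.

"tl"; "zx"; "wz"; "gl"; "rj"

Execution, op by op:
  "jnnigotl" -> "nnigotl" -> "ltoginn" -> "lt" -> "tl"
  "xhijxulzx" -> "hijxulzx" -> "xzluxjih" -> "xz" -> "zx"
  "yiqorqrewz" -> "iqorqrewz" -> "zwerqroqi" -> "zw" -> "wz"
  "csplxbrfgl" -> "splxbrfgl" -> "lgfrbxlps" -> "lg" -> "gl"
  "uwgdavrj" -> "wgdavrj" -> "jrvadgw" -> "jr" -> "rj"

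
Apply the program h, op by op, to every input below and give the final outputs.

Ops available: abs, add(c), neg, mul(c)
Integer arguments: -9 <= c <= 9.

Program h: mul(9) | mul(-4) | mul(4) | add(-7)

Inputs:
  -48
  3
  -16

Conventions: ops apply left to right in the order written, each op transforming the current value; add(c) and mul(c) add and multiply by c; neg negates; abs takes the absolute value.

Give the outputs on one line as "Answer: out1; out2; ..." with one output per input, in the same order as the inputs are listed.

Execution, op by op:
  -48 -> -432 -> 1728 -> 6912 -> 6905
  3 -> 27 -> -108 -> -432 -> -439
  -16 -> -144 -> 576 -> 2304 -> 2297

6905; -439; 2297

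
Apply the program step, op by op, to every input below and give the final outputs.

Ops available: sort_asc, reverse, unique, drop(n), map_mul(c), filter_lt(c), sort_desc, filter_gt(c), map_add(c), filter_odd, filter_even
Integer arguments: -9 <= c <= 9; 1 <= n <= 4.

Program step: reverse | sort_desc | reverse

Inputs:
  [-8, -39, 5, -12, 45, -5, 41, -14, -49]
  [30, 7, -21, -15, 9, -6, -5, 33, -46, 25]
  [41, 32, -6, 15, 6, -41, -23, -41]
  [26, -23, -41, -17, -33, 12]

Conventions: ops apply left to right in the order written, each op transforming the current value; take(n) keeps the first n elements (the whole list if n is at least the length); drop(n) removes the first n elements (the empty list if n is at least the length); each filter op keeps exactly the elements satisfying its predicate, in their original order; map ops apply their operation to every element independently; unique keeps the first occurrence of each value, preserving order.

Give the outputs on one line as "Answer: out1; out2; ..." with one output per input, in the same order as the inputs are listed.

[-49, -39, -14, -12, -8, -5, 5, 41, 45]; [-46, -21, -15, -6, -5, 7, 9, 25, 30, 33]; [-41, -41, -23, -6, 6, 15, 32, 41]; [-41, -33, -23, -17, 12, 26]

Execution, op by op:
  [-8, -39, 5, -12, 45, -5, 41, -14, -49] -> [-49, -14, 41, -5, 45, -12, 5, -39, -8] -> [45, 41, 5, -5, -8, -12, -14, -39, -49] -> [-49, -39, -14, -12, -8, -5, 5, 41, 45]
  [30, 7, -21, -15, 9, -6, -5, 33, -46, 25] -> [25, -46, 33, -5, -6, 9, -15, -21, 7, 30] -> [33, 30, 25, 9, 7, -5, -6, -15, -21, -46] -> [-46, -21, -15, -6, -5, 7, 9, 25, 30, 33]
  [41, 32, -6, 15, 6, -41, -23, -41] -> [-41, -23, -41, 6, 15, -6, 32, 41] -> [41, 32, 15, 6, -6, -23, -41, -41] -> [-41, -41, -23, -6, 6, 15, 32, 41]
  [26, -23, -41, -17, -33, 12] -> [12, -33, -17, -41, -23, 26] -> [26, 12, -17, -23, -33, -41] -> [-41, -33, -23, -17, 12, 26]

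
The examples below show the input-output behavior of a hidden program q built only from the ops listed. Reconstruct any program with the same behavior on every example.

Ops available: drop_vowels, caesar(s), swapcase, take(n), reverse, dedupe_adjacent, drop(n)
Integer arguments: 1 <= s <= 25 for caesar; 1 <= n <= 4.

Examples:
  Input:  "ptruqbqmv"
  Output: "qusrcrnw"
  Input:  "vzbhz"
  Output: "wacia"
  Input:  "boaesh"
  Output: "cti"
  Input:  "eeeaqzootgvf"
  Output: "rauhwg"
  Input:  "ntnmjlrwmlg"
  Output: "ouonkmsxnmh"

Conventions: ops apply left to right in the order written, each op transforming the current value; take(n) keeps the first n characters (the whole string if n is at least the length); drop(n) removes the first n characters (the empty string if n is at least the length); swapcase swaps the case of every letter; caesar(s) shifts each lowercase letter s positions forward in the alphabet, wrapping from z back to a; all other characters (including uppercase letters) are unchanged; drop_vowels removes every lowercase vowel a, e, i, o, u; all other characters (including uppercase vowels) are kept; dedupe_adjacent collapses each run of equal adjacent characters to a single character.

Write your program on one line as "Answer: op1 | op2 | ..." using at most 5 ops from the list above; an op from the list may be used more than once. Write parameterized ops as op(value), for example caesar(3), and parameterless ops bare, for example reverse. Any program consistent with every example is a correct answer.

drop_vowels | reverse | caesar(1) | reverse

Check, running the answer program on each example:
  "ptruqbqmv" -> "ptrqbqmv" -> "vmqbqrtp" -> "wnrcrsuq" -> "qusrcrnw"
  "vzbhz" -> "vzbhz" -> "zhbzv" -> "aicaw" -> "wacia"
  "boaesh" -> "bsh" -> "hsb" -> "itc" -> "cti"
  "eeeaqzootgvf" -> "qztgvf" -> "fvgtzq" -> "gwhuar" -> "rauhwg"
  "ntnmjlrwmlg" -> "ntnmjlrwmlg" -> "glmwrljmntn" -> "hmnxsmknouo" -> "ouonkmsxnmh"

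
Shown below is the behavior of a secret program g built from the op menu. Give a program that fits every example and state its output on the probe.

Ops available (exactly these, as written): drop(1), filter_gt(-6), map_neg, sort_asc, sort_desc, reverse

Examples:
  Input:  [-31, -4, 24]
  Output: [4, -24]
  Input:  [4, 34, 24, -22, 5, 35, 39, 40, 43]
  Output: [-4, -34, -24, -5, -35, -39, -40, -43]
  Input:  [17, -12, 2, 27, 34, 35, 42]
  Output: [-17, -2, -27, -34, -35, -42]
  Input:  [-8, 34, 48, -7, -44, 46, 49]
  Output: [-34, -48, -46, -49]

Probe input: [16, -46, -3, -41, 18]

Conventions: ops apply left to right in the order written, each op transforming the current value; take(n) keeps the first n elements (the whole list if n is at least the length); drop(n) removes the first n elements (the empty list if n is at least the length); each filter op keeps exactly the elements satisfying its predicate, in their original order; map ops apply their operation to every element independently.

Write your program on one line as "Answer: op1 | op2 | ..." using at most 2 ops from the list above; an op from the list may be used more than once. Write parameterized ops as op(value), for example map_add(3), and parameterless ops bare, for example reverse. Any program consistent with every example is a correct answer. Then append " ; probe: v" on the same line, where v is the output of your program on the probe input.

filter_gt(-6) | map_neg ; probe: [-16, 3, -18]

Check, running the answer program on each example:
  [-31, -4, 24] -> [-4, 24] -> [4, -24]
  [4, 34, 24, -22, 5, 35, 39, 40, 43] -> [4, 34, 24, 5, 35, 39, 40, 43] -> [-4, -34, -24, -5, -35, -39, -40, -43]
  [17, -12, 2, 27, 34, 35, 42] -> [17, 2, 27, 34, 35, 42] -> [-17, -2, -27, -34, -35, -42]
  [-8, 34, 48, -7, -44, 46, 49] -> [34, 48, 46, 49] -> [-34, -48, -46, -49]
  probe: [16, -46, -3, -41, 18] -> [16, -3, 18] -> [-16, 3, -18]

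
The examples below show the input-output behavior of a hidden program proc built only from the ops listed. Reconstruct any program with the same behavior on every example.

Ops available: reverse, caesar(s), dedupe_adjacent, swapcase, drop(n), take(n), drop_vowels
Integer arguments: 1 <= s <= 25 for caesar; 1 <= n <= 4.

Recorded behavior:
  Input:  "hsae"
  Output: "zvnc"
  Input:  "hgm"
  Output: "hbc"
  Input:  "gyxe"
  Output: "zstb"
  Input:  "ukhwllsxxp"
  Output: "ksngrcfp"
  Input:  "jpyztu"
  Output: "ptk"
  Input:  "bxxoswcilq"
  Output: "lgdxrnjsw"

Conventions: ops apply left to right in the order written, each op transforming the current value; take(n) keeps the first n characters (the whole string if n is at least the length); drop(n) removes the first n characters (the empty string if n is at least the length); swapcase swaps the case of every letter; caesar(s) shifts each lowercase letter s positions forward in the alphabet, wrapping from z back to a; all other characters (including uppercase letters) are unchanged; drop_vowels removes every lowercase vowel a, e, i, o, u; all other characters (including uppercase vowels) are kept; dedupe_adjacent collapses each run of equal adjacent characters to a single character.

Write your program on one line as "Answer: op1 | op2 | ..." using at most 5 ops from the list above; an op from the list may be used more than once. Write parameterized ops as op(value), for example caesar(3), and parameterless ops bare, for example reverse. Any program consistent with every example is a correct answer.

dedupe_adjacent | caesar(24) | caesar(23) | drop_vowels | reverse

Check, running the answer program on each example:
  "hsae" -> "hsae" -> "fqyc" -> "cnvz" -> "cnvz" -> "zvnc"
  "hgm" -> "hgm" -> "fek" -> "cbh" -> "cbh" -> "hbc"
  "gyxe" -> "gyxe" -> "ewvc" -> "btsz" -> "btsz" -> "zstb"
  "ukhwllsxxp" -> "ukhwlsxp" -> "sifujqvn" -> "pfcrgnsk" -> "pfcrgnsk" -> "ksngrcfp"
  "jpyztu" -> "jpyztu" -> "hnwxrs" -> "ektuop" -> "ktp" -> "ptk"
  "bxxoswcilq" -> "bxoswcilq" -> "zvmquagjo" -> "wsjnrxdgl" -> "wsjnrxdgl" -> "lgdxrnjsw"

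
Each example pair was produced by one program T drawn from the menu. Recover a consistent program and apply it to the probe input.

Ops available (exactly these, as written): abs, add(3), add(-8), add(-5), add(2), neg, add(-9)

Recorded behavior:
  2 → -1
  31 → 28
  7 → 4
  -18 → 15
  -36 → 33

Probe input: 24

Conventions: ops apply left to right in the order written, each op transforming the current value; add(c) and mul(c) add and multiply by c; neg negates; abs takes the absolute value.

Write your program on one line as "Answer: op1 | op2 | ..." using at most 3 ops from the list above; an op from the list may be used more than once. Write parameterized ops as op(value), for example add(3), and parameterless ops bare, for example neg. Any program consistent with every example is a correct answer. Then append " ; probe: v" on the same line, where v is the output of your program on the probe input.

abs | add(-5) | add(2) ; probe: 21

Check, running the answer program on each example:
  2 -> 2 -> -3 -> -1
  31 -> 31 -> 26 -> 28
  7 -> 7 -> 2 -> 4
  -18 -> 18 -> 13 -> 15
  -36 -> 36 -> 31 -> 33
  probe: 24 -> 24 -> 19 -> 21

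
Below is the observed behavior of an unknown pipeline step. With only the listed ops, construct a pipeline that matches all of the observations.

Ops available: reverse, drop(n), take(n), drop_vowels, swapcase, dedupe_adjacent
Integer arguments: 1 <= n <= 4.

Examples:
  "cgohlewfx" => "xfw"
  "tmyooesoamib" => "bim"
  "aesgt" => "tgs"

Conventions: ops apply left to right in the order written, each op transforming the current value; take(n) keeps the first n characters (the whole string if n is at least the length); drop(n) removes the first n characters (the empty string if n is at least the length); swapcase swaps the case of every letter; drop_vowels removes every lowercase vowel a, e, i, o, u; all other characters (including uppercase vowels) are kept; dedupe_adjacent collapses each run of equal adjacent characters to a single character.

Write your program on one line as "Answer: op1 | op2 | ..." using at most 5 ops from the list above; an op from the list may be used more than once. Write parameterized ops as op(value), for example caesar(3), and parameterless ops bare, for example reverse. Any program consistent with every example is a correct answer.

reverse | swapcase | take(3) | swapcase

Check, running the answer program on each example:
  "cgohlewfx" -> "xfwelhogc" -> "XFWELHOGC" -> "XFW" -> "xfw"
  "tmyooesoamib" -> "bimaoseooymt" -> "BIMAOSEOOYMT" -> "BIM" -> "bim"
  "aesgt" -> "tgsea" -> "TGSEA" -> "TGS" -> "tgs"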